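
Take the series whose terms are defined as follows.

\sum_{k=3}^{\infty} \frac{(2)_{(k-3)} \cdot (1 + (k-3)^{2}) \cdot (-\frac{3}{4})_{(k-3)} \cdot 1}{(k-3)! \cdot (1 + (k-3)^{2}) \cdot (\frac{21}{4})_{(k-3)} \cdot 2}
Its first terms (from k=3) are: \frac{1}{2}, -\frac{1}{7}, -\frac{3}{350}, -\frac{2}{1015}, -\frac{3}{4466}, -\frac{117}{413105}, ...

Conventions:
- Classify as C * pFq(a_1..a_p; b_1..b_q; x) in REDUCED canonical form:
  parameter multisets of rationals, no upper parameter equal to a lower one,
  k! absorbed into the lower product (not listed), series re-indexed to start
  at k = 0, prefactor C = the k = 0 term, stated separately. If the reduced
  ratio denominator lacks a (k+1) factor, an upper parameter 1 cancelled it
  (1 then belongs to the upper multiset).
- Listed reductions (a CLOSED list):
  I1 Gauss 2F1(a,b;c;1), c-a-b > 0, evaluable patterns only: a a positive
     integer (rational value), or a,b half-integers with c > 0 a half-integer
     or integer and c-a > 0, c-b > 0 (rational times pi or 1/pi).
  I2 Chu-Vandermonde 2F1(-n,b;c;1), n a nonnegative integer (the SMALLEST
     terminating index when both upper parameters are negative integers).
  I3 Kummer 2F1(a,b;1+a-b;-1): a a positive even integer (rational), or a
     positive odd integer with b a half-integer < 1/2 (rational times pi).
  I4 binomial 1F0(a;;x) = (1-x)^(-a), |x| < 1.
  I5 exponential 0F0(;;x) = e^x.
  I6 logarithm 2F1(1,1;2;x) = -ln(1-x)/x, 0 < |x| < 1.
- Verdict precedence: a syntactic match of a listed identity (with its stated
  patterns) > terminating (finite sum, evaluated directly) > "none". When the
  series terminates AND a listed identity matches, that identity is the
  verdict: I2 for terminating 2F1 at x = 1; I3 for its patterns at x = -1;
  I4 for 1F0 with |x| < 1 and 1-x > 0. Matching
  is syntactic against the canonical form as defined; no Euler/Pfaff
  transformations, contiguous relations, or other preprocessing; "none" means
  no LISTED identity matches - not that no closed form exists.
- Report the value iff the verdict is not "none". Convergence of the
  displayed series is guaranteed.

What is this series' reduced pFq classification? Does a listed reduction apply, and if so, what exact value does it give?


x = 1 here; the reduced form reads 2F1, upper {-\frac{3}{4}, 2}, lower {\frac{21}{4}}, C = \frac{1}{2}. Verdict: the Gauss summation I1 fires (x = 1: the Gamma ratio telescopes since c-a-b = 4 > 0 and a = 2 in Z>0). Sum: \frac{221}{640}.

Key step: with t_0 = \frac{1}{2}, the constant factors (C = 1/2, x = 1) combine into one prefactor.
Ratio: r(k) = 1 * (k-\frac{3}{4}) (k+2) / [(k+\frac{21}{4}) (k+1)] - poly over poly, x = 1 from leading terms; C = \frac{1}{2} at k = 0.


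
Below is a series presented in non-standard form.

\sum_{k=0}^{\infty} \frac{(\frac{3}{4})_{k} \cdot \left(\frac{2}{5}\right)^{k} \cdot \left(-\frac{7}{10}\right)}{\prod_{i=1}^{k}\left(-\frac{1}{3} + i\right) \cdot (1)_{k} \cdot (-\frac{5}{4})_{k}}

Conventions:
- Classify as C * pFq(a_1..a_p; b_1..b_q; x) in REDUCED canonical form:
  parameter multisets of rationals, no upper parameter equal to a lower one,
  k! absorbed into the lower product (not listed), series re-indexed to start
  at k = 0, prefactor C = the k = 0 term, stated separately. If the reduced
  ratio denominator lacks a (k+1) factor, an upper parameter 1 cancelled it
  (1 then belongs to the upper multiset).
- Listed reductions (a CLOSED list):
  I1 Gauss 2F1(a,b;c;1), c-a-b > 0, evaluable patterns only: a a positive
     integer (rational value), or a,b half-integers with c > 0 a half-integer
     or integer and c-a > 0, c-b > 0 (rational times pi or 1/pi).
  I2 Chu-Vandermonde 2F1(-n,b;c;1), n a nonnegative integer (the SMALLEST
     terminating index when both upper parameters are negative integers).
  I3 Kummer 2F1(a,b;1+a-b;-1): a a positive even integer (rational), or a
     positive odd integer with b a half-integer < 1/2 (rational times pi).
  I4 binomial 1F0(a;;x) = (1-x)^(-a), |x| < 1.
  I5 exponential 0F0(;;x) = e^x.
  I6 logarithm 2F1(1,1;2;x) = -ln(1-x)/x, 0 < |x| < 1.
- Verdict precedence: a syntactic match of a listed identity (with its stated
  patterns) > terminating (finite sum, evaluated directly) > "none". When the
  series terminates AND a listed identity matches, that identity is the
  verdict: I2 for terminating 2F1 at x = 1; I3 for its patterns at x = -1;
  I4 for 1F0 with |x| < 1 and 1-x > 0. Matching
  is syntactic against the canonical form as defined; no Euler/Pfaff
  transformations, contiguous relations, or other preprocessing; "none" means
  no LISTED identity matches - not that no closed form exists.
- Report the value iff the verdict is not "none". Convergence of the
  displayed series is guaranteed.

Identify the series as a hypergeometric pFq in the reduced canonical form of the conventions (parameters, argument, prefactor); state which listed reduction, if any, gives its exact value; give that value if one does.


At argument \frac{2}{5}: a 1F2 with upper {\frac{3}{4}}, lower {-\frac{5}{4}, \frac{2}{3}}, scaled by C = -\frac{7}{10}. Verdict: none. Every listed pattern misses the 1F2 form at \frac{2}{5}, upper {\frac{3}{4}}.

First insight: from the first term -\frac{7}{10}: the lower running product (prefactor -7/10) is a rising factorial.
Term ratio: r(k) = \frac{2}{5} * (k+\frac{3}{4}) / [(k-\frac{5}{4}) (k+\frac{2}{3}) (k+1)] ; factor over Q: parameters, x = \frac{2}{5}, and C = -\frac{7}{10}.


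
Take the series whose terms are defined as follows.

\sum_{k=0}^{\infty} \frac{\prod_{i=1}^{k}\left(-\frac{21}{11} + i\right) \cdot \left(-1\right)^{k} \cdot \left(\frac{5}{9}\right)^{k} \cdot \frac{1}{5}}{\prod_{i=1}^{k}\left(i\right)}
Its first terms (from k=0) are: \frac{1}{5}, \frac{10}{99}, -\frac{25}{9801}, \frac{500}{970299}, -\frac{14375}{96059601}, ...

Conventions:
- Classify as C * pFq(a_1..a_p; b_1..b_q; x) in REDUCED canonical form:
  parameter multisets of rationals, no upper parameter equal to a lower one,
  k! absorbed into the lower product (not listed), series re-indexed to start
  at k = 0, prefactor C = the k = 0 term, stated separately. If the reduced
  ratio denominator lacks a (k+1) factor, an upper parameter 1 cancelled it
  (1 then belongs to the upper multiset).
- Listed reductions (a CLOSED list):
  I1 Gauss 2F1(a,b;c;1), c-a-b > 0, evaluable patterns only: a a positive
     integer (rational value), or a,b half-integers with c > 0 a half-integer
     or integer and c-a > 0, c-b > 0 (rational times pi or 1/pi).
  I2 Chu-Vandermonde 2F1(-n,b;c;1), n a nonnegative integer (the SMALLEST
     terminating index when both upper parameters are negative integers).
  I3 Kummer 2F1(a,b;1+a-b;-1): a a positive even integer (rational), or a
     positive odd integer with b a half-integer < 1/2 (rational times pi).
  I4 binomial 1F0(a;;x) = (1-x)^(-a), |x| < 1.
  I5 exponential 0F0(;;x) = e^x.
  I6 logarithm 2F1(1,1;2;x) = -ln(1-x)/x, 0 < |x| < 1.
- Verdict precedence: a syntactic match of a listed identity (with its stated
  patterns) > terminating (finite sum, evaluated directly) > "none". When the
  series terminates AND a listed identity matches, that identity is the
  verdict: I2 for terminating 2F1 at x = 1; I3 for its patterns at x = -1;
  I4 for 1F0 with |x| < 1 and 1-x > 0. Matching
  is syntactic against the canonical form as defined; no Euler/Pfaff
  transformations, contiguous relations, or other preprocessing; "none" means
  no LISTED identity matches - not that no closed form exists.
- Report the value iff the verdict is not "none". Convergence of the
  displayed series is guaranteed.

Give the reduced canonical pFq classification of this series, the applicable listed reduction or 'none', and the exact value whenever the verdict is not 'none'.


x = -\frac{5}{9} here; the reduced form reads 1F0, upper {-\frac{10}{11}}, lower {-}, C = \frac{1}{5}. Verdict: binomial (I4) matches (the 1F0 binomial series: exponent 10/11, x = -\frac{5}{9}). Sum: \frac{1}{5} \cdot \left(\frac{14}{9}\right)^{\frac{10}{11}}.

Key step: with t_0 = \frac{1}{5}, the running product (C = 1/5) telescopes to a rising factorial.
Adjacent-term ratio: r(k) = -\frac{5}{9} * (k-\frac{10}{11}) / [(k+1)] - poly over poly, x = -\frac{5}{9} from leading terms; C = \frac{1}{5} at k = 0.


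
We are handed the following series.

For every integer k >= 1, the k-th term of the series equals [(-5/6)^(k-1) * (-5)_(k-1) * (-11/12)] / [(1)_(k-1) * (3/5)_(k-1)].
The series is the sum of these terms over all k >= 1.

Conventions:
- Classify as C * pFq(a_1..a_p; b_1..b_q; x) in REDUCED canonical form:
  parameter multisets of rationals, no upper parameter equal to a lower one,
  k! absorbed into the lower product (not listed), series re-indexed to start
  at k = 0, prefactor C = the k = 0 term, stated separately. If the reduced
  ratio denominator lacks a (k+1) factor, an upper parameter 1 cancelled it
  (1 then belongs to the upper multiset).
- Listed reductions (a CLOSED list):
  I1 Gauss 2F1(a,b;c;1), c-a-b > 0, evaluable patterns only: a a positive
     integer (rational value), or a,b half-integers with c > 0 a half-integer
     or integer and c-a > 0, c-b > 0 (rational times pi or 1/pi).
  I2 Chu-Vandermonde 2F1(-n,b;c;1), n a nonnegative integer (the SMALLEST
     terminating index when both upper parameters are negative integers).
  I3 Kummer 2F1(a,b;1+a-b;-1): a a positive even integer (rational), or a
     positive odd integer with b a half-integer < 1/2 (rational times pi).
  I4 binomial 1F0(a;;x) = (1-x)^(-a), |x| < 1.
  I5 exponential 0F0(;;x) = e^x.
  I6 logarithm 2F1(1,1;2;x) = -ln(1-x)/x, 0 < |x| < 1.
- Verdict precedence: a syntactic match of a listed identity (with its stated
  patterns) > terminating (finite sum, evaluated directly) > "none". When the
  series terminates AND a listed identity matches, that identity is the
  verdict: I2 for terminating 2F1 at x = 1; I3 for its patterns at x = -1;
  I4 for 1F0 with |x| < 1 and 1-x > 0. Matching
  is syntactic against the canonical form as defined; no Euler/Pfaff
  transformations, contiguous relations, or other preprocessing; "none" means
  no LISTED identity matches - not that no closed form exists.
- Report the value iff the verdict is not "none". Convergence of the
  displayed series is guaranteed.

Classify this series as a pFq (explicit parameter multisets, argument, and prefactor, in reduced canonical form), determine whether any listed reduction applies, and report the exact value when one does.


The series (x = -5/6) is 1F1: upper {-5}, lower {3/5}, prefactor -11/12. Verdict: terminating - the sum ends at index 5 because -5 is a negative integer; exact evaluation follows. Hence: -196385521673/12052924416.

Key step: t_0 being -11/12, (1)_k (prefactor -11/12) is k! itself.
Step ratio: r(k) = (-5/6) * (k-5) / [(k+3/5) (k+1)] - rational in k. x = (-5/6); t_0 = -11/12; negate the roots.


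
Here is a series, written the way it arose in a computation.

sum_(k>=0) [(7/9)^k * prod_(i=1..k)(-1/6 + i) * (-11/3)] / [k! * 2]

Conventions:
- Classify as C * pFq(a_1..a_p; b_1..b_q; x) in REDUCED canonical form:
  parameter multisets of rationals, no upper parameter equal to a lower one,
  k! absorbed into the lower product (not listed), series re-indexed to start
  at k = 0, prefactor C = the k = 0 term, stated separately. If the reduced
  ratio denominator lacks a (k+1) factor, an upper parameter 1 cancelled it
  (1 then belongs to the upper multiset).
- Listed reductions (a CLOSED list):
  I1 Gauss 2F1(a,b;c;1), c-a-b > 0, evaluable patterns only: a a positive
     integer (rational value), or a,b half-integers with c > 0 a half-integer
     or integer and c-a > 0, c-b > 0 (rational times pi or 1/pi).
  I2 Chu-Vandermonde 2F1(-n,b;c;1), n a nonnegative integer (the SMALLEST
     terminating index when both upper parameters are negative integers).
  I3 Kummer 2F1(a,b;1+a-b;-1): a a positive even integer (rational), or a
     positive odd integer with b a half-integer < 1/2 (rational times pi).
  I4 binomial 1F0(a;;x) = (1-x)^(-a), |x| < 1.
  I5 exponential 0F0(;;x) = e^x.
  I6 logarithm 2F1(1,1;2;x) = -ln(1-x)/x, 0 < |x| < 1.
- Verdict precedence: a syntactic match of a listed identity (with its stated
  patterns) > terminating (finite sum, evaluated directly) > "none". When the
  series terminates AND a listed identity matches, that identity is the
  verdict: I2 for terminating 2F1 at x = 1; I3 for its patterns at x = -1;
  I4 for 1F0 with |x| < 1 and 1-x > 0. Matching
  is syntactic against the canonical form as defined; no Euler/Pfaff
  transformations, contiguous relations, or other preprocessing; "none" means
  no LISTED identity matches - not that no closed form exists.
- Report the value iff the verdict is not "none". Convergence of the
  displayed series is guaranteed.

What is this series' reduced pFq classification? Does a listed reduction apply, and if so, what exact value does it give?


Classification (C = -11/6): 1F0 with upper {5/6}, lower {-}, argument x = 7/9. Verdict: binomial (I4) fires (the 1F0 binomial series: exponent -5/6, x = 7/9). Hence: (-11/6) * (2/9)^(-5/6).

Key observation: t_0 = -11/6 here, and the constant factors (C = -11/6, x = 7/9) combine into one prefactor.
Ratio: r(k) = (7/9) * (k+5/6) / [(k+1)] - rational in k, leading ratio (7/9); with t_0 = -11/6, classification follows.


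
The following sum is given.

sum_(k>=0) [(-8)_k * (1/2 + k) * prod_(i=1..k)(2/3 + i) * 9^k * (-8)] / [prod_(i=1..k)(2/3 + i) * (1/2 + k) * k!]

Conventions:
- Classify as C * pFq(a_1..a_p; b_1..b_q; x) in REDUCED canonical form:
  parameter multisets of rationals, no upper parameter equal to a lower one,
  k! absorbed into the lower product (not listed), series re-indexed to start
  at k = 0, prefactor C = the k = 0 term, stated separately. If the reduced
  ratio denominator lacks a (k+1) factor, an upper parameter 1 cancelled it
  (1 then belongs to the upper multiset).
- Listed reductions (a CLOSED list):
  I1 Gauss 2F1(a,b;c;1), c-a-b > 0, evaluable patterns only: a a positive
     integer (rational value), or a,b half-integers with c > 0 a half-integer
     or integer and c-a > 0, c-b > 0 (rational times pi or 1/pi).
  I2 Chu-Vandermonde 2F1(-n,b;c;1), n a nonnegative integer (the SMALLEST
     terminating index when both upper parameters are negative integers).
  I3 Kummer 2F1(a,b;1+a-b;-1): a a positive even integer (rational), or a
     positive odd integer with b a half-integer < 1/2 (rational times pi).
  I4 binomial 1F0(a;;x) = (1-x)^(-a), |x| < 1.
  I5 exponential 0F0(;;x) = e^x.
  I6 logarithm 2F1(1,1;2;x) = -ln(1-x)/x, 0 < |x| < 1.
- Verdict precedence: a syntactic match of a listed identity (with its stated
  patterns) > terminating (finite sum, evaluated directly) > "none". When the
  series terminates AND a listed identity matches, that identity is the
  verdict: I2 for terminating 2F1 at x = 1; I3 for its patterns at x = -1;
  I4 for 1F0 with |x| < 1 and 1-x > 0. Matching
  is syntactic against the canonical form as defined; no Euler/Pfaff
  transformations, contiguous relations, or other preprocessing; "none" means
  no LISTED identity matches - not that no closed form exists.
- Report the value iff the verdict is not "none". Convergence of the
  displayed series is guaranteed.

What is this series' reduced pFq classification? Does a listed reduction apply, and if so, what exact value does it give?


The series (x = 9) is 1F0: upper {-8}, lower {-}, prefactor -8. Verdict: terminating - the sum ends at index 8 because -8 is a negative integer; exact evaluation follows. Hence: -134217728.

Key step: from the first term -8: the running product (prefactor -8) telescopes to a rising factorial.
Adjacent-term ratio: r(k) = 9 * (k-8) / [(k+1)] - rational in k, leading ratio 9; with t_0 = -8, classification follows.


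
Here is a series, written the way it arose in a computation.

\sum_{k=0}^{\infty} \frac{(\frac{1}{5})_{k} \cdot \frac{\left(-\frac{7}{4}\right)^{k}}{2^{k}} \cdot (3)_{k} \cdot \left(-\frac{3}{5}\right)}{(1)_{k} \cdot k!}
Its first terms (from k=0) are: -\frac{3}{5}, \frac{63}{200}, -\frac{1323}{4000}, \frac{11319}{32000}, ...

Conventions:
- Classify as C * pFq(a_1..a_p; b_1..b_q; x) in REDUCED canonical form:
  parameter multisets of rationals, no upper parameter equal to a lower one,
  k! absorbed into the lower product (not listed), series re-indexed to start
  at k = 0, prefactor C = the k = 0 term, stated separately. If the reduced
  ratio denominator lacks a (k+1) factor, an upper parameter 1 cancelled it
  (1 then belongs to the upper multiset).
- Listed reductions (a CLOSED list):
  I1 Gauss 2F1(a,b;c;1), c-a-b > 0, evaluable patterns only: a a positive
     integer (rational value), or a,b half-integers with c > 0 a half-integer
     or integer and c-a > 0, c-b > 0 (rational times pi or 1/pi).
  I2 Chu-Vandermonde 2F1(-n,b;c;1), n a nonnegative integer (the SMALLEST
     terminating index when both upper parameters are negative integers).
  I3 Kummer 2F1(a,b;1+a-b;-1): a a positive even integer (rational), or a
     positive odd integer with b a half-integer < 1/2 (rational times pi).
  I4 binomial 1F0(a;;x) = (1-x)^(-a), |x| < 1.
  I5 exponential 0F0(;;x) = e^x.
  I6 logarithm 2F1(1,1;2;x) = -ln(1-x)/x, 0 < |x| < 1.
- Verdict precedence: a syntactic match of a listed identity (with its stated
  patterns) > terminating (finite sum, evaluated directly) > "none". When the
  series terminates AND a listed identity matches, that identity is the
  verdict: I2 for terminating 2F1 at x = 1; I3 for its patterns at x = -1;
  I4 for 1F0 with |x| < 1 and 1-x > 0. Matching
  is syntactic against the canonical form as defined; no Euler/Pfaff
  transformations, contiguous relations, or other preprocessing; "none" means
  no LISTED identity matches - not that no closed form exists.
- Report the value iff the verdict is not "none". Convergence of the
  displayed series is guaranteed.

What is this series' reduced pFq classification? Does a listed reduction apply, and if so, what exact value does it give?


This is -\frac{3}{5} * 2F1(\frac{1}{5}, 3; 1; -\frac{7}{8}) in reduced canonical form. Verdict: none - this 2F1 at x = -\frac{7}{8} matches no listed pattern, and upper {\frac{1}{5}, 3} holds no stopper.

Key step: t_0 being -\frac{3}{5}, the denominator's factorial ratio (prefactor -3/5) is a lower Pochhammer.
Ratio: r(k) = -\frac{7}{8} * (k+\frac{1}{5}) (k+3) / [(k+1) (k+1)] ; factor over Q: parameters, x = -\frac{7}{8}, and C = -\frac{3}{5}.


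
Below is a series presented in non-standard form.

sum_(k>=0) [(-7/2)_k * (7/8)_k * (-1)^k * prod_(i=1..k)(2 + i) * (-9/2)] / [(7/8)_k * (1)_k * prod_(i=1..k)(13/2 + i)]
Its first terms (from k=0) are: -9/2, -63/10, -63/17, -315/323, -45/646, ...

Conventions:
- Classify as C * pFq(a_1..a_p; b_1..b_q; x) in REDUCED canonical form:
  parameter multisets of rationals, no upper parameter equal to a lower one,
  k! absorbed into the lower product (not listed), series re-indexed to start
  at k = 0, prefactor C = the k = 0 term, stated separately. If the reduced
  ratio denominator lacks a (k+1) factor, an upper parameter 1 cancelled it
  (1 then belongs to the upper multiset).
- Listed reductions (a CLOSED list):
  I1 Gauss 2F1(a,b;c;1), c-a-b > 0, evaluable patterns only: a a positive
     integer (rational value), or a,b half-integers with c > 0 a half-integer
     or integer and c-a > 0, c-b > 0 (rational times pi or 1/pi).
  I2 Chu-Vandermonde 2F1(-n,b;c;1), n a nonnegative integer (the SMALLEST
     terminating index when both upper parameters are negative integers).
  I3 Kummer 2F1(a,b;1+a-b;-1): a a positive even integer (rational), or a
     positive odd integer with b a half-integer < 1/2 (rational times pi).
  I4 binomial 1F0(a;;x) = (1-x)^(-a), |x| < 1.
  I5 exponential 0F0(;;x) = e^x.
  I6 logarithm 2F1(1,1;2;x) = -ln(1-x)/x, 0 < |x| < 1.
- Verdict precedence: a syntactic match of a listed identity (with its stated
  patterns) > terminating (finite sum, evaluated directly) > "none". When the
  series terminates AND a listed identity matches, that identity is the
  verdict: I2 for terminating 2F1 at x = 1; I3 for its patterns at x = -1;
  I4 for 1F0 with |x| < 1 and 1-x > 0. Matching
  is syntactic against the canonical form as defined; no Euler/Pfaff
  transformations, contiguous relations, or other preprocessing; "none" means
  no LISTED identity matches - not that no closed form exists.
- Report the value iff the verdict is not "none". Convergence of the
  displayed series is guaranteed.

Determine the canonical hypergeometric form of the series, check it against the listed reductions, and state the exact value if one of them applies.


At argument -1: a 2F1 with upper {-7/2, 3}, lower {15/2}, scaled by C = -9/2. Verdict: this is Kummer (I3) (x = -1; c = 15/2 equals 1+a-b for upper {-7/2, 3}: listed pattern). Its exact value is (-81081/16384) * pi.

First insight: with t_0 = -9/2, the parameter 7/8 appears in both the upper and lower lists and cancels.
Adjacent-term ratio: r(k) = (-1) * (k-7/2) (k+3) / [(k+15/2) (k+1)] - rational in k. x = (-1); t_0 = -9/2; negate the roots.


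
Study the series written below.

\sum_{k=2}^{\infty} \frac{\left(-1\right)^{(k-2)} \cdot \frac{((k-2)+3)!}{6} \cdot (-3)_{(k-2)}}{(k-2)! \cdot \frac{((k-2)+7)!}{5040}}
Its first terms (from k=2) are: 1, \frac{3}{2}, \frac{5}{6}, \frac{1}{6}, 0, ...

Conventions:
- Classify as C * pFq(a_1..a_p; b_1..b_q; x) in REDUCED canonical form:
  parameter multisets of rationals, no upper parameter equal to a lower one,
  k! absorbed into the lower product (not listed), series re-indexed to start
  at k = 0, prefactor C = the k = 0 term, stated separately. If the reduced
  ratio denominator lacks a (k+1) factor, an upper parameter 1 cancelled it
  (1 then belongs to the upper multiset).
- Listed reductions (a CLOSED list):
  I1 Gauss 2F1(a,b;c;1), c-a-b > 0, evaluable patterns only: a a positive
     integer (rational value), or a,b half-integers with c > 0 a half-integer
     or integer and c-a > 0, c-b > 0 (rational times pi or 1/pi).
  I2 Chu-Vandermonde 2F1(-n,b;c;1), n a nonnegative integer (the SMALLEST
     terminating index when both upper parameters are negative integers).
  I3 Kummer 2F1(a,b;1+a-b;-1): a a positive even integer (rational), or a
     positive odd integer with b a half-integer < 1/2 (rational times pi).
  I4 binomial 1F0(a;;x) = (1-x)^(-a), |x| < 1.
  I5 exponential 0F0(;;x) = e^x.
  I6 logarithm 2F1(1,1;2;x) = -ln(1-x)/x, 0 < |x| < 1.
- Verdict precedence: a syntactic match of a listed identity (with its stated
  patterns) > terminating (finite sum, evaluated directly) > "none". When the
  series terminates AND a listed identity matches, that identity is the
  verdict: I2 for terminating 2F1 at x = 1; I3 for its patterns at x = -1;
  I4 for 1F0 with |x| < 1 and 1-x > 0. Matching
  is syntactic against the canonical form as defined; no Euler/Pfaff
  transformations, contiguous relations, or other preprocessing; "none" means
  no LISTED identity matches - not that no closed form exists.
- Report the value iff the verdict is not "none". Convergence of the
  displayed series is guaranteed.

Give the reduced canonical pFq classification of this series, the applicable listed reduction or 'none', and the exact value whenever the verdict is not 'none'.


Prefactor 1, argument -1: 2F1 with upper {-3, 4} over lower {8}. Verdict: this is Kummer (I3) (x = -1; c = 8 equals 1+a-b for upper {-3, 4}: listed pattern). Value: \frac{7}{2}.

The tell: t_0 = 1 here, and the denominator's factorial ratio (prefactor 1) is a lower Pochhammer.
Adjacent-term ratio: r(k) = -1 * (k-3) (k+4) / [(k+8) (k+1)] - rational in k. x = -1; t_0 = 1; negate the roots.


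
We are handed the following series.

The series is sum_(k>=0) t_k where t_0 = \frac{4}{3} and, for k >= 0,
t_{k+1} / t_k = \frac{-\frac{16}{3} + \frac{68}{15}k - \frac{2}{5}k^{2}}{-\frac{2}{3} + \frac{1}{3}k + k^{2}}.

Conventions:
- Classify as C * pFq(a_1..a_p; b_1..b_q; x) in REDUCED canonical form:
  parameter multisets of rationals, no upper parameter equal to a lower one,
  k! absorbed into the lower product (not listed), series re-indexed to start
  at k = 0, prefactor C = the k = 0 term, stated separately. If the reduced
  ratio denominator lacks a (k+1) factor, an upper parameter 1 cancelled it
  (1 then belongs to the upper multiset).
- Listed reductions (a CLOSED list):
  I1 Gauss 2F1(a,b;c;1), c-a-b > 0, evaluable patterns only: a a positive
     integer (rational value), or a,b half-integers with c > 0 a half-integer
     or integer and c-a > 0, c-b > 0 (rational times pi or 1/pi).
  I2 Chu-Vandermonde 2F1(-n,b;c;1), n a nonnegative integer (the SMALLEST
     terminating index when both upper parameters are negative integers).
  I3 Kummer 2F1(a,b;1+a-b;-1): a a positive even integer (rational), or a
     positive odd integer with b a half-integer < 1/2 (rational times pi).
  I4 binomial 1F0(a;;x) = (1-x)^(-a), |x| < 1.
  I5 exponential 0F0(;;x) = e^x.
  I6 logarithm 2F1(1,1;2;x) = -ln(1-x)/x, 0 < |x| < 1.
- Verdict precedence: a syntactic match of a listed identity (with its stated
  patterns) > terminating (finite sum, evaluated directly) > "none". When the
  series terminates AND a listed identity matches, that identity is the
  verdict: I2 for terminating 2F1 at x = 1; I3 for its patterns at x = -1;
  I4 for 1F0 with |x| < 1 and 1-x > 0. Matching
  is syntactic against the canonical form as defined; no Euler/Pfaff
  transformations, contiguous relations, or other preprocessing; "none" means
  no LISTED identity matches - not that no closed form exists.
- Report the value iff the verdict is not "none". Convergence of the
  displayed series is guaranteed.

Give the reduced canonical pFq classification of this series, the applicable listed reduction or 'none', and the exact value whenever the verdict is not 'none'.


The tell: with t_0 = \frac{4}{3}, factor the ratio over Q (C = 4/3): negated roots = parameters.
Ratio: r(k) = -\frac{2}{5} * (k-10) (k-\frac{4}{3}) / [(k-\frac{2}{3}) (k+1)] - poly over poly, x = -\frac{2}{5} from leading terms; C = \frac{4}{3} at k = 0.

Reduced: x = -\frac{2}{5}, 2F1, upper = {-10, -\frac{4}{3}}, lower = {-\frac{2}{3}}, C = \frac{4}{3}. Verdict: terminating - no listed pattern fits, but -10 in the upper list cuts the series at k = 10; direct evaluation. Sum: -\frac{304018098012}{12060546875}.


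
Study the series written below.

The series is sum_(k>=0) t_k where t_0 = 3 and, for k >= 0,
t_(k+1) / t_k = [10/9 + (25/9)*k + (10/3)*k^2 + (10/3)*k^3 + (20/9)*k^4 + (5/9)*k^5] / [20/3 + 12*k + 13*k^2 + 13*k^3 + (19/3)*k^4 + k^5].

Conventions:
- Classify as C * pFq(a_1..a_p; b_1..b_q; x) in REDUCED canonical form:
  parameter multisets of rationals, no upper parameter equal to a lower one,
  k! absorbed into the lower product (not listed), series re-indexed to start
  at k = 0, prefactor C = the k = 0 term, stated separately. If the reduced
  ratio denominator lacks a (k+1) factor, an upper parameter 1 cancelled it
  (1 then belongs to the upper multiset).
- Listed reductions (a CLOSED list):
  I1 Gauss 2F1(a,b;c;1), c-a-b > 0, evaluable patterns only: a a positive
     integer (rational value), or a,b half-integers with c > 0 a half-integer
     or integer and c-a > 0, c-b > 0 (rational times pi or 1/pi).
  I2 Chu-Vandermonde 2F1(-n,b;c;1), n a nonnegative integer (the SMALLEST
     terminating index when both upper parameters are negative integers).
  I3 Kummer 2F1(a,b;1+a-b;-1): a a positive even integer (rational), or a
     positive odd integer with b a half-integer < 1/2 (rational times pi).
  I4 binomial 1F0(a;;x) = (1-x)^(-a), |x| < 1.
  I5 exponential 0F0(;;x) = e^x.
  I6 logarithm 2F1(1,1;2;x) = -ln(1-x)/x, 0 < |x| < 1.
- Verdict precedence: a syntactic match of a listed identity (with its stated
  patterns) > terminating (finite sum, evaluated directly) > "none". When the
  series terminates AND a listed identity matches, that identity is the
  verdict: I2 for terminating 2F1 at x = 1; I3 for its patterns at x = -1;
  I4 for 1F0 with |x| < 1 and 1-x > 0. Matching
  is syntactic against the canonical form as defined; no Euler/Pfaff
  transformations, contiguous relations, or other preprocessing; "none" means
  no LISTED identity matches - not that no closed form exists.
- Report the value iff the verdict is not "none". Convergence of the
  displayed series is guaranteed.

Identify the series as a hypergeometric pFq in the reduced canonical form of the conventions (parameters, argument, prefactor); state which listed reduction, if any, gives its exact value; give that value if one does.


Reduced: x = 5/9, 2F1, upper = {1, 1}, lower = {10/3}, C = 3. Verdict: none. A 2F1 with upper {1, 1} fits none of I1-I6 at x = 5/9; the sum runs forever.

The tell: t_0 = 3 here, and the parameter 2 appears in both the upper and lower lists and cancels (alongside the other common factor).
Step ratio: r(k) = (5/9) * (k+1) (k+1) / [(k+10/3) (k+1)] - rational in k. x = (5/9); t_0 = 3; negate the roots.


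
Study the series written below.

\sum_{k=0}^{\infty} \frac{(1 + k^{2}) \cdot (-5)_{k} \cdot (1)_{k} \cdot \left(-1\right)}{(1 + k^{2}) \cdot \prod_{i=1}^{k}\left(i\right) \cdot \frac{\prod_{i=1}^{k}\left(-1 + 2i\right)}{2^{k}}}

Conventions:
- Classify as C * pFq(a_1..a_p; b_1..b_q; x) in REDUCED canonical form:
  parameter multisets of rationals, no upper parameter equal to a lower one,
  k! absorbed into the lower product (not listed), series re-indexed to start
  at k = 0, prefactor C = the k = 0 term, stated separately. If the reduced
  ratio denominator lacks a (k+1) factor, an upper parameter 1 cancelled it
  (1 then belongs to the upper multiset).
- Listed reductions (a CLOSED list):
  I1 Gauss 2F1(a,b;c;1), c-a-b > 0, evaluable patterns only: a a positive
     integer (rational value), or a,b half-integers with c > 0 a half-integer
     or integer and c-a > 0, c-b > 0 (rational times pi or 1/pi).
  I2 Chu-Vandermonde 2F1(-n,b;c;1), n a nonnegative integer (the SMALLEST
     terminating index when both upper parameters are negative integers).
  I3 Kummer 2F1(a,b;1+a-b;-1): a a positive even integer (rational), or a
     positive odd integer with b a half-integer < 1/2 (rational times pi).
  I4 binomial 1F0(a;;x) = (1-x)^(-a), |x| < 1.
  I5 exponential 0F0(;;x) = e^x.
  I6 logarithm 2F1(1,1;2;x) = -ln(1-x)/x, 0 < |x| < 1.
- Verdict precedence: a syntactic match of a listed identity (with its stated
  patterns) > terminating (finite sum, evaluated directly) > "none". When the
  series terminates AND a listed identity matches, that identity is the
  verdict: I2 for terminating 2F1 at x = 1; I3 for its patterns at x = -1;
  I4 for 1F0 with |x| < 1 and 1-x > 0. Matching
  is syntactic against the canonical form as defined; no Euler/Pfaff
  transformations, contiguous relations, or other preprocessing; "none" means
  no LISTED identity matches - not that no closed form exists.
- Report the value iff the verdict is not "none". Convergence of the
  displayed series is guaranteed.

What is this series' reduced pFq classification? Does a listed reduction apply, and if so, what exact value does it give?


At argument 1: a 2F1 with upper {-5, 1}, lower {\frac{1}{2}}, scaled by C = -1. Verdict: the Chu-Vandermonde identity I2 matches (terminating 2F1 at x = 1 with n = 5, b = 1, c = \frac{1}{2}). Value: \frac{1}{9}.

The tell: from the first term -1: the product of the first k integers (C = -1, x = 1) is k!.
Consecutive-term ratio: r(k) = 1 * (k-5) (k+1) / [(k+\frac{1}{2}) (k+1)] - rational; roots negated = parameters, x = 1, C = -1.


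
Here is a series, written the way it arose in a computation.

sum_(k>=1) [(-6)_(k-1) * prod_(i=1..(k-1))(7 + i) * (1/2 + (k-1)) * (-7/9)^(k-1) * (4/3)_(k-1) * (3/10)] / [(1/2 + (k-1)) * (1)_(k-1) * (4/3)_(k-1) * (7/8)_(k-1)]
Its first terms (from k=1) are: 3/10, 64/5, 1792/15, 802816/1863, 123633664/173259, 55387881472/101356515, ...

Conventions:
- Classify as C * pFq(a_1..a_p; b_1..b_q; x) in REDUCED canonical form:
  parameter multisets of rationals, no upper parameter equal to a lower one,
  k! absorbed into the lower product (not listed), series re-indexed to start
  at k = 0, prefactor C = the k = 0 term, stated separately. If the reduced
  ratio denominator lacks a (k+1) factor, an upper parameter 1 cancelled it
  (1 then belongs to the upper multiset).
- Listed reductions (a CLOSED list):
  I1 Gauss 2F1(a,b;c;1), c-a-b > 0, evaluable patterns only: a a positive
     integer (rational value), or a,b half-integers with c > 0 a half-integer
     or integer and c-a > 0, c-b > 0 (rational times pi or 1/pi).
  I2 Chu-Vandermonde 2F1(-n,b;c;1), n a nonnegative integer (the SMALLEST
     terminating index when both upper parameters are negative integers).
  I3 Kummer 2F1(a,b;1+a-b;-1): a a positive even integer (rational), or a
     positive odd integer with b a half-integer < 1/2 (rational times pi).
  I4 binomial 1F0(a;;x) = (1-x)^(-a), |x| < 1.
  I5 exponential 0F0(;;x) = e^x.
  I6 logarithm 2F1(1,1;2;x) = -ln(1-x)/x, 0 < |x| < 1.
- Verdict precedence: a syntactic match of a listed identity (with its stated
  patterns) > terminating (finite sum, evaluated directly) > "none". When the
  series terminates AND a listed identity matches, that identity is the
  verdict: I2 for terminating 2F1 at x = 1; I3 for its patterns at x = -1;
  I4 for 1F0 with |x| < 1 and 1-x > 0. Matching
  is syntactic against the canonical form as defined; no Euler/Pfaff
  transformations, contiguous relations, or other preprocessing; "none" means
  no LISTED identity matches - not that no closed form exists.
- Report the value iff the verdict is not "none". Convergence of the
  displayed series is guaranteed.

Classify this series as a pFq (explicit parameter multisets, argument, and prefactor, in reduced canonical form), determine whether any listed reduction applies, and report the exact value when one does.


At argument -7/9: a 2F1 with upper {-6, 8}, lower {7/8}, scaled by C = 3/10. Verdict: terminating (-6 upstairs). 7 nonzero terms in all; added directly. Value: 101882800195525/51448567014.

Key observation: from the first term 3/10: k + 1/2 divides numerator and denominator alike; C = 3/10, x = -7/9 after cancelling.
Adjacent-term ratio: r(k) = (-7/9) * (k-6) (k+8) / [(k+7/8) (k+1)] - rational; roots negated = parameters, x = (-7/9), C = 3/10.


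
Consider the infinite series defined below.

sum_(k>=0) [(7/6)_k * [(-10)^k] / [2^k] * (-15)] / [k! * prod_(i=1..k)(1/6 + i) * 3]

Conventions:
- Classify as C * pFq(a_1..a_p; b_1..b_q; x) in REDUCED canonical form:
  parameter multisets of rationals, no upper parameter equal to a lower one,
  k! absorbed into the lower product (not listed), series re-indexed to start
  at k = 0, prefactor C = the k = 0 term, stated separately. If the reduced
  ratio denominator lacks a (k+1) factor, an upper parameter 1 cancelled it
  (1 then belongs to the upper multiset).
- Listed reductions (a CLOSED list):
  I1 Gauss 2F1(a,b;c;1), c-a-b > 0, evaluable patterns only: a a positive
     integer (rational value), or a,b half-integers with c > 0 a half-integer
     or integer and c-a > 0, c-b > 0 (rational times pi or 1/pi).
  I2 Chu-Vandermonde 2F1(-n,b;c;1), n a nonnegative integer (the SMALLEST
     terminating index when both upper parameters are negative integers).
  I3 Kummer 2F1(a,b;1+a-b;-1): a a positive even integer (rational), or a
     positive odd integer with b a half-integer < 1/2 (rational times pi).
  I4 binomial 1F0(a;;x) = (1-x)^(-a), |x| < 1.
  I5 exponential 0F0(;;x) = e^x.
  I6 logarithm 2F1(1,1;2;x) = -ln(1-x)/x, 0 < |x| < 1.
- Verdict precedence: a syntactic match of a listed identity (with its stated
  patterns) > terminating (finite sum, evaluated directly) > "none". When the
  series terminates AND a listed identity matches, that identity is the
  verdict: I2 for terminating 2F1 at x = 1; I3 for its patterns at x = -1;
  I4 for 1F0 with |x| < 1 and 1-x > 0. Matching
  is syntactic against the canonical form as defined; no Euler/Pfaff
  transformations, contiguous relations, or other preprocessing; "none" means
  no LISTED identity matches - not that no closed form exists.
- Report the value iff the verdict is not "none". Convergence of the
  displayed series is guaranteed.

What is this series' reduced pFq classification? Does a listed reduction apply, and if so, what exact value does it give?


With C = -5: the canonical form is 0F0(-; -; -5). Verdict: exponential (I5) applies (the 0F0 exponential series at x = -5). Hence: (-5) * e^(-5).

The tell: with t_0 = -5, the two k-th powers (C = -5) combine into one argument.
Ratio: r(k) = (-5) * 1 / [(k+1)] - rational; roots negated = parameters, x = (-5), C = -5.


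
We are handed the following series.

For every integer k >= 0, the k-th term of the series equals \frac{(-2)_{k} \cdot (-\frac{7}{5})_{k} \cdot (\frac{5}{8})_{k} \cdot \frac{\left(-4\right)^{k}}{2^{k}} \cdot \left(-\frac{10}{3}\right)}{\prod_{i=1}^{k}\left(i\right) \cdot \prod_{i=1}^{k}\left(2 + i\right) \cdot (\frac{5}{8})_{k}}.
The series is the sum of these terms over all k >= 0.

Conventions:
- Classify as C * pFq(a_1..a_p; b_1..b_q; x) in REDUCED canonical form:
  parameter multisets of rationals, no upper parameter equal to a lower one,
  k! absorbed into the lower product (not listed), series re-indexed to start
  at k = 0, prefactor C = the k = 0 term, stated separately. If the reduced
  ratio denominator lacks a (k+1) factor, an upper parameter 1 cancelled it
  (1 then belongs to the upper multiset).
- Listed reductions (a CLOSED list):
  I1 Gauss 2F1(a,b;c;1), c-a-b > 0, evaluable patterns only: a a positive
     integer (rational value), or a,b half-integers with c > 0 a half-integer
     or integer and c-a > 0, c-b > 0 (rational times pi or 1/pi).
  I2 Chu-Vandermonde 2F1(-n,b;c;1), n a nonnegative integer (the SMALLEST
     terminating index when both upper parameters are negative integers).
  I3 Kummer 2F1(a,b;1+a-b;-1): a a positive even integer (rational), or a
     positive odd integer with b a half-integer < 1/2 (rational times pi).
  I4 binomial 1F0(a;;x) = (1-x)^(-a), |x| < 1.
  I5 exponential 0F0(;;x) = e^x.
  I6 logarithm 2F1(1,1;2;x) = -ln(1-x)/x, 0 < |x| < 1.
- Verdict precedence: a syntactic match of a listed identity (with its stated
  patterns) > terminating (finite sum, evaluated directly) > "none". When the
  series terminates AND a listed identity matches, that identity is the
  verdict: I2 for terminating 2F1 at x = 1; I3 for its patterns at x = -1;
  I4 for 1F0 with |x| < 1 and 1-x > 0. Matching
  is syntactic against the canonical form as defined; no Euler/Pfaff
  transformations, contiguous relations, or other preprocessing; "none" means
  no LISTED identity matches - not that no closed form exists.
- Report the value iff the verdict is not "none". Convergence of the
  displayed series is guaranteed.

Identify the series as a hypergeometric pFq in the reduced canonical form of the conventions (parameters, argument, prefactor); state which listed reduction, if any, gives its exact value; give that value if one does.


With C = -\frac{10}{3}: the canonical form is 2F1(-2, -\frac{7}{5}; 3; -2). Verdict: terminating - upper parameter -2 makes this a finite sum (last index 2), evaluated exactly. Hence: \frac{34}{15}.

Key step: t_0 = -\frac{10}{3} here, and the two k-th powers (prefactor -10/3) combine into one argument.
Ratio: r(k) = -2 * (k-2) (k-\frac{7}{5}) / [(k+3) (k+1)] - rational in k. x = -2; t_0 = -\frac{10}{3}; negate the roots.


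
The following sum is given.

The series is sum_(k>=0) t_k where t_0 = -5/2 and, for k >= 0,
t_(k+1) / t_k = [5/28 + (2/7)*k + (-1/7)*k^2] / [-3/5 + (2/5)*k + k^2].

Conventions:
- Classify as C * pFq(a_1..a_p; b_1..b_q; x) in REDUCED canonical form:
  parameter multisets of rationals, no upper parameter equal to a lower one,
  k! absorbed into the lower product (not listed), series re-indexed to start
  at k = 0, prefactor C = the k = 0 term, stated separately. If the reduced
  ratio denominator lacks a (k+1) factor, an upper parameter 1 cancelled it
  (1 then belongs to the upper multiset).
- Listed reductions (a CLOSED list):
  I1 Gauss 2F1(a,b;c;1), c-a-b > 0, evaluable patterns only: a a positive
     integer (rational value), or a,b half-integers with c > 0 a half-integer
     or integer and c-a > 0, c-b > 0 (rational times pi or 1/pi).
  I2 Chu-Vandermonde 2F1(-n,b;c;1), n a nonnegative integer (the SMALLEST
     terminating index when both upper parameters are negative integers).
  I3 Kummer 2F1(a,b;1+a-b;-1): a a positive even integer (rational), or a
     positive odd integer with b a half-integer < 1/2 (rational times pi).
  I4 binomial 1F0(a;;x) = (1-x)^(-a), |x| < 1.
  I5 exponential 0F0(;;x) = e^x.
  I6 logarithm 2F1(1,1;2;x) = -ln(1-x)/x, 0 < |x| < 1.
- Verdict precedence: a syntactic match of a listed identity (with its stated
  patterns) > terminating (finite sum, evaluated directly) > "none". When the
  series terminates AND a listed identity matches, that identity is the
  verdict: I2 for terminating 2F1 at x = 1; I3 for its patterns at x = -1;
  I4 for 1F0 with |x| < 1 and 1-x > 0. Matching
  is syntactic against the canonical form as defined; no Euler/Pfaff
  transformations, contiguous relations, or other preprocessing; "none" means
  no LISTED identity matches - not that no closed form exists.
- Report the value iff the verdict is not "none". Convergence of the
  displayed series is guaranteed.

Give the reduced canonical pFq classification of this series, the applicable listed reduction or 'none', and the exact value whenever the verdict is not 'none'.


This is -5/2 * 2F1(-5/2, 1/2; -3/5; -1/7) in reduced canonical form. Verdict: none (x = -1/7): each listed identity misses the multisets {-5/2, 1/2} ; {-3/5}.

Structural cue: x = (-1/7) and factor the ratio over Q (prefactor -5/2): negated roots = parameters.
Consecutive-term ratio: r(k) = (-1/7) * (k-5/2) (k+1/2) / [(k-3/5) (k+1)] - rational in k, leading ratio (-1/7); with t_0 = -5/2, classification follows.
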